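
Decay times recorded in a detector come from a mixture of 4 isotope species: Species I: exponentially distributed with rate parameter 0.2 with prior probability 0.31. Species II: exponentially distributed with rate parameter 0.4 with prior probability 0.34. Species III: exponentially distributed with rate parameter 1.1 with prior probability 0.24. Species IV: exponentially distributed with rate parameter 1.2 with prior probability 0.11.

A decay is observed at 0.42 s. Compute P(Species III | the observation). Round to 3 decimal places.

P(component k | x) = P(Z=k)·f_k(x) / marginal(x), where marginal(x) = Σ_j P(Z=j)·f_j(x).
Exponential densities:
  f_I = 0.2·e^(−0.2·0.42) = 0.2·e^(−0.0840) = 0.183886
  f_II = 0.4·e^(−0.4·0.42) = 0.4·e^(−0.1680) = 0.338142
  f_III = 1.1·e^(−1.1·0.42) = 1.1·e^(−0.4620) = 0.693025
  f_IV = 1.2·e^(−1.2·0.42) = 1.2·e^(−0.5040) = 0.724931
Multiply by the mixture weights:
  P(Z=I)·f_I = 0.31 × 0.183886 = 0.0570047
  P(Z=II)·f_II = 0.34 × 0.338142 = 0.114968
  P(Z=III)·f_III = 0.24 × 0.693025 = 0.166326
  P(Z=IV)·f_IV = 0.11 × 0.724931 = 0.0797424
Marginal: 0.0570047 + 0.114968 + 0.166326 + 0.0797424 = 0.418041
So the posterior for Species III is 0.166326 / 0.418041 ≈ 0.398.

0.398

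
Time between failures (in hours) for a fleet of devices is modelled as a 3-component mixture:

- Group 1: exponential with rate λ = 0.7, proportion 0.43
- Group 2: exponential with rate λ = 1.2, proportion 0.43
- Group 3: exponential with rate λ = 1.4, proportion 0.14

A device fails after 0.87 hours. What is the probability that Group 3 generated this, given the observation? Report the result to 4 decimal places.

Apply Bayes' rule: the posterior for each component is proportional to its prior times its likelihood at x.
Exponential densities:
  p_1 = 0.380726
  p_2 = 0.422452
  p_3 = 0.41415
Weight by the priors:
  π_1·p_1 = 0.43 × 0.380726 = 0.163712
  π_2·p_2 = 0.43 × 0.422452 = 0.181655
  π_3·p_3 = 0.14 × 0.41415 = 0.057981
Evidence: 0.163712 + 0.181655 + 0.057981 = 0.403348
P(Group 3 | the observation) = 0.057981 / 0.403348 ≈ 0.1437

0.1437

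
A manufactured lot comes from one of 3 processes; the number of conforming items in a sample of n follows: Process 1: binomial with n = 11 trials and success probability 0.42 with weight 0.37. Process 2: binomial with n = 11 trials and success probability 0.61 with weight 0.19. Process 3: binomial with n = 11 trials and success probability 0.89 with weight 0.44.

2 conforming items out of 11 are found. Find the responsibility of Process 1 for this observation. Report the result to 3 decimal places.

0.970

Posterior ∝ prior × likelihood, so P(k | x) ∝ π_k f_k(x); normalise over all components.
Evaluate each component's likelihood at the observed value:
  p_1 = C(11,2)·0.42^2·0.58^9 = 55·0.1764·0.00742766 = 0.0720631
  p_2 = C(11,2)·0.61^2·0.39^9 = 55·0.3721·0.000208728 = 0.00427173
  p_3 = C(11,2)·0.89^2·0.11^9 = 55·0.7921·2.35795e-09 = 1.02725e-07
Prior × likelihood for each component:
  π_1·p_1 = 0.37 × 0.0720631 = 0.0266634
  π_2·p_2 = 0.19 × 0.00427173 = 0.000811629
  π_3·p_3 = 0.44 × 1.02725e-07 = 4.51991e-08
Evidence: 0.0266634 + 0.000811629 + 4.51991e-08 = 0.027475
So the posterior for Process 1 is 0.0266634 / 0.027475 ≈ 0.970.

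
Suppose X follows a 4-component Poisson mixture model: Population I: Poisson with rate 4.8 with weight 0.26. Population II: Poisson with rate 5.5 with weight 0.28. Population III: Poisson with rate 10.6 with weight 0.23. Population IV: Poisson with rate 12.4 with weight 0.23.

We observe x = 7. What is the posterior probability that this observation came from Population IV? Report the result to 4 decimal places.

By Bayes' theorem, P(k | x) = w_k f_k(x) / Σ_j w_j f_j(x).
Component likelihoods at x = 7:
  L_I = 0.0958616
  L_II = 0.123449
  L_III = 0.0743343
  L_IV = 0.0368358
Weight by the priors:
  w_I·L_I = 0.26 × 0.0958616 = 0.024924
  w_II·L_II = 0.28 × 0.123449 = 0.0345658
  w_III·L_III = 0.23 × 0.0743343 = 0.0170969
  w_IV·L_IV = 0.23 × 0.0368358 = 0.00847223
Evidence: 0.024924 + 0.0345658 + 0.0170969 + 0.00847223 = 0.0850589
P(Population IV | 7) ≈ 0.0996

0.0996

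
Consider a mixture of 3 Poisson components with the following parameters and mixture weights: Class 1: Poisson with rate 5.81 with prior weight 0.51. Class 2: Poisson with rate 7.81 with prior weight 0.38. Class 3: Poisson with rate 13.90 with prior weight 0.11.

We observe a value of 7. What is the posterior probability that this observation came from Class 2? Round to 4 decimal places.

Apply Bayes' rule: the posterior for each component is proportional to its prior times its likelihood at x.
Evaluate each component's likelihood at the observed value:
  f_1 = e^(−5.81)·5.81^7/7! = 0.132908
  f_2 = e^(−7.81)·7.81^7/7! = 0.142655
  f_3 = e^(−13.90)·13.90^7/7! = 0.0182802
Multiply by the mixture weights:
  π_1·f_1 = 0.51 × 0.132908 = 0.0677831
  π_2·f_2 = 0.38 × 0.142655 = 0.0542089
  π_3·f_3 = 0.11 × 0.0182802 = 0.00201082
Normaliser: 0.0677831 + 0.0542089 + 0.00201082 = 0.124003
P(Class 2 | the observation) = 0.0542089 / 0.124003 ≈ 0.4372

0.4372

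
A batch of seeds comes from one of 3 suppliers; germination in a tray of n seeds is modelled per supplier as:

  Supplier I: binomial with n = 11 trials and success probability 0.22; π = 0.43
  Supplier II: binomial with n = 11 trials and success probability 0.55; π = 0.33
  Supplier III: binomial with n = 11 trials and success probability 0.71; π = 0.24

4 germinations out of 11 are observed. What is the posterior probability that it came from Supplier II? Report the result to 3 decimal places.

0.376

Apply Bayes' rule: the posterior for each component is proportional to its prior times its likelihood at x.
Component likelihoods at x = 4 germinations out of 11:
  p_I = C(11,4)·0.22^4·0.78^7 = 330·0.00234256·0.175656 = 0.13579
  p_II = C(11,4)·0.55^4·0.45^7 = 330·0.0915063·0.00373669 = 0.112837
  p_III = C(11,4)·0.71^4·0.29^7 = 330·0.254117·0.000172499 = 0.0144655
Unnormalised posteriors:
  π_I·p_I = 0.43 × 0.13579 = 0.0583896
  π_II·p_II = 0.33 × 0.112837 = 0.0372363
  π_III·p_III = 0.24 × 0.0144655 = 0.00347172
Evidence: 0.0583896 + 0.0372363 + 0.00347172 = 0.0990976
P(Supplier II | 4 germinations out of 11) = 0.0372363 / 0.0990976 ≈ 0.376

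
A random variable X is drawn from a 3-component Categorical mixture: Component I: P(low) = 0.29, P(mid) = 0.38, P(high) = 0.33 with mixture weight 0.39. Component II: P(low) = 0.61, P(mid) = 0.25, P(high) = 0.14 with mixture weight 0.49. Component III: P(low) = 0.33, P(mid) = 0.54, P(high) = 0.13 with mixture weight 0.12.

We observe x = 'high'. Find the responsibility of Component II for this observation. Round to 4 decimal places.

The responsibility of component k is π_k f_k(x) divided by Σ_j π_j f_j(x).
Evaluate each component's likelihood at the observed value:
  f_I = P(high | comp) = 0.33
  f_II = P(high | comp) = 0.14
  f_III = P(high | comp) = 0.13
Weight by the priors:
  π_I·f_I = 0.39 × 0.33 = 0.1287
  π_II·f_II = 0.49 × 0.14 = 0.0686
  π_III·f_III = 0.12 × 0.13 = 0.0156
Denominator: 0.1287 + 0.0686 + 0.0156 = 0.2129
P(Component II | the observation) ≈ 0.3222

0.3222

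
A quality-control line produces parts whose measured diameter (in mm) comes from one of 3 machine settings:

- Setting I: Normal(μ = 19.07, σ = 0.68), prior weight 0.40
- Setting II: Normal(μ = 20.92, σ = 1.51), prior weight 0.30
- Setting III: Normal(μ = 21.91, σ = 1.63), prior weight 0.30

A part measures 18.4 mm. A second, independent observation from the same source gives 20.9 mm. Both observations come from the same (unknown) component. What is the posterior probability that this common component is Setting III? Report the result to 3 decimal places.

Posterior ∝ prior × likelihood, so P(k | x) ∝ π_k f_k(x); normalise over all components.
Since both observations come from the same component, the likelihood for component k is f_k(x₁)·f_k(x₂).
  p_I = [(1/(0.68·√(2π)))·exp(−(18.4−19.07)²/(2·0.68²)) = 0.586680·exp(-0.48540) = 0.361072] × [0.0156938] = 0.00566658
  p_II = [(1/(1.51·√(2π)))·exp(−(18.4−20.92)²/(2·1.51²)) = 0.264200·exp(-1.39257) = 0.0656368] × [0.264177] = 0.0173397
  p_III = [(1/(1.63·√(2π)))·exp(−(18.4−21.91)²/(2·1.63²)) = 0.244750·exp(-2.31851) = 0.0240883] × [0.201999] = 0.00486582
Weight by the priors:
  π_I·p_I = 0.40 × 0.00566658 = 0.00226663
  π_II·p_II = 0.30 × 0.0173397 = 0.00520192
  π_III·p_III = 0.30 × 0.00486582 = 0.00145975
Denominator: 0.00226663 + 0.00520192 + 0.00145975 = 0.0089283
P(Setting III | data) = 0.00145975 / 0.0089283 ≈ 0.163

0.163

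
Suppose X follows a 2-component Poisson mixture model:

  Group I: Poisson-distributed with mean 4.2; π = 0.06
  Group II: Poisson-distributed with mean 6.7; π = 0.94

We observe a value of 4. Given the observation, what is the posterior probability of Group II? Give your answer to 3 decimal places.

The responsibility of component k is π_k f_k(x) divided by Σ_j π_j f_j(x).
Evaluate each component's likelihood at the observed value:
  p_I = e^(−4.2)·4.2^4/4! = 0.194424
  p_II = e^(−6.7)·6.7^4/4! = 0.103351
Unnormalised posteriors:
  π_I·p_I = 0.06 × 0.194424 = 0.0116654
  π_II·p_II = 0.94 × 0.103351 = 0.09715
Evidence: 0.0116654 + 0.09715 = 0.108815
So the posterior for Group II is 0.09715 / 0.108815 ≈ 0.893.

0.893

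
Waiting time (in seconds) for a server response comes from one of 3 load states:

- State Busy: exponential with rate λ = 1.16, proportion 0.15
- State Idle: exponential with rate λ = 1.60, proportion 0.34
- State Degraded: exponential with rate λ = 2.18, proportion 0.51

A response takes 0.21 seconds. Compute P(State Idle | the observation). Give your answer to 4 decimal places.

0.3164

Apply Bayes' rule: the posterior for each component is proportional to its prior times its likelihood at x.
Exponential densities:
  L_Busy = 1.16·e^(−1.16·0.21) = 1.16·e^(−0.2436) = 0.909209
  L_Idle = 1.60·e^(−1.60·0.21) = 1.60·e^(−0.3360) = 1.1434
  L_Degraded = 2.18·e^(−2.18·0.21) = 2.18·e^(−0.4578) = 1.37923
Unnormalised posteriors:
  π_Busy·L_Busy = 0.15 × 0.909209 = 0.136381
  π_Idle·L_Idle = 0.34 × 1.1434 = 0.388755
  π_Degraded·L_Degraded = 0.51 × 1.37923 = 0.703407
Evidence: 0.136381 + 0.388755 + 0.703407 = 1.22854
P(State Idle | x) ≈ 0.3164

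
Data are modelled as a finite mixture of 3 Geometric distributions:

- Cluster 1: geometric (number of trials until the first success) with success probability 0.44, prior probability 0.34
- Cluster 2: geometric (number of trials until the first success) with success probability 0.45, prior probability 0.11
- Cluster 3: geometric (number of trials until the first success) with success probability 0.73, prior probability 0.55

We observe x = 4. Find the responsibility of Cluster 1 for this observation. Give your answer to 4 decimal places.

0.6195

The responsibility of component k is w_k f_k(x) divided by Σ_j w_j f_j(x).
Geometric probabilities:
  f_1 = 0.44·(1−0.44)^3 = 0.44·0.175616 = 0.077271
  f_2 = 0.45·(1−0.45)^3 = 0.45·0.166375 = 0.0748688
  f_3 = 0.73·(1−0.73)^3 = 0.73·0.019683 = 0.0143686
Prior × likelihood for each component:
  w_1·f_1 = 0.34 × 0.077271 = 0.0262722
  w_2·f_2 = 0.11 × 0.0748688 = 0.00823556
  w_3·f_3 = 0.55 × 0.0143686 = 0.00790272
Denominator: 0.0262722 + 0.00823556 + 0.00790272 = 0.0424104
So the posterior for Cluster 1 is 0.0262722 / 0.0424104 ≈ 0.6195.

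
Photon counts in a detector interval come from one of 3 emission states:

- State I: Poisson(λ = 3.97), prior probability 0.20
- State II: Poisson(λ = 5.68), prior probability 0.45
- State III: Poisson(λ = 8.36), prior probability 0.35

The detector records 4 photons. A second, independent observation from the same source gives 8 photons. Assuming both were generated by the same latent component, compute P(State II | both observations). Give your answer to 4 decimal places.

Apply Bayes' rule: the posterior for each component is proportional to its prior times its likelihood at x.
Since both observations come from the same component, the likelihood for component k is f_k(x₁)·f_k(x₂).
  f_I = [e^(−3.97)·3.97^4/4! = 0.195345] × [0.0288838] = 0.0056423
  f_II = [e^(−5.68)·5.68^4/4! = 0.148044] × [0.091722] = 0.0135788
  f_III = [e^(−8.36)·8.36^4/4! = 0.0476334] × [0.138493] = 0.0065969
Multiply by the mixture weights:
  π_I·f_I = 0.20 × 0.0056423 = 0.00112846
  π_II·f_II = 0.45 × 0.0135788 = 0.00611048
  π_III·f_III = 0.35 × 0.0065969 = 0.00230891
Sum: 0.00112846 + 0.00611048 + 0.00230891 = 0.00954786
P(State II | x₁,x₂) ≈ 0.6400

0.6400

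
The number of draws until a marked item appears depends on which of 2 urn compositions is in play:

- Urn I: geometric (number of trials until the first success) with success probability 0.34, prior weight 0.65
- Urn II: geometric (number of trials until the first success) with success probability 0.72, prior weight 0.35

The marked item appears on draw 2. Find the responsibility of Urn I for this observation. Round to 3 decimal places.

By Bayes' theorem, P(k | x) = π_k f_k(x) / Σ_j π_j f_j(x).
Evaluate each component's likelihood at the observed value:
  f_I = 0.34·(1−0.34)^1 = 0.34·0.66 = 0.2244
  f_II = 0.72·(1−0.72)^1 = 0.72·0.28 = 0.2016
Weight by the priors:
  π_I·f_I = 0.65 × 0.2244 = 0.14586
  π_II·f_II = 0.35 × 0.2016 = 0.07056
Marginal: 0.14586 + 0.07056 = 0.21642
P(Urn I | 2) = 0.14586 / 0.21642 ≈ 0.674

0.674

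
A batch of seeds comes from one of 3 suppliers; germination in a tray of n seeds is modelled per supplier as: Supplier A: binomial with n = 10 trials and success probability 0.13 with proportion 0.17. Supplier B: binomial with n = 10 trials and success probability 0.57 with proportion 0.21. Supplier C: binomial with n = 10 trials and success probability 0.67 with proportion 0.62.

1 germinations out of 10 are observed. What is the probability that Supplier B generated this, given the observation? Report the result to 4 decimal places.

0.0094

P(component k | x) = π_k·f_k(x) / marginal(x), where marginal(x) = Σ_j π_j·f_j(x).
Binomial probabilities:
  L_A = 0.371207
  L_B = 0.00286478
  L_C = 0.000310957
Unnormalised posteriors:
  π_A·L_A = 0.17 × 0.371207 = 0.0631053
  π_B·L_B = 0.21 × 0.00286478 = 0.000601603
  π_C·L_C = 0.62 × 0.000310957 = 0.000192793
Normaliser: 0.0631053 + 0.000601603 + 0.000192793 = 0.0638997
So the posterior for Supplier B is 0.000601603 / 0.0638997 ≈ 0.0094.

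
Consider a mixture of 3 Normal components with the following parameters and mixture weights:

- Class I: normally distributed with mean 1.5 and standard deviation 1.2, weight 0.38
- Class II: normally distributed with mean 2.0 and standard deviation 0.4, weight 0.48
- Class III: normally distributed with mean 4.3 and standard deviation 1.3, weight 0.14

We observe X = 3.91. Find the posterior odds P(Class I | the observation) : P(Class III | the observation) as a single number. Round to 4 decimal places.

Only the two components matter; the odds are (P(Z=i) f_i(x)) / (P(Z=j) f_j(x)).
Component likelihoods at x = 3.91:
  f_I = 0.0442473
  f_II = 1.11624e-05
  f_III = 0.293375
Odds = (0.38/0.14) × (0.0442473/0.293375) = 2.71429 × 0.150821 ≈ 0.4094

0.4094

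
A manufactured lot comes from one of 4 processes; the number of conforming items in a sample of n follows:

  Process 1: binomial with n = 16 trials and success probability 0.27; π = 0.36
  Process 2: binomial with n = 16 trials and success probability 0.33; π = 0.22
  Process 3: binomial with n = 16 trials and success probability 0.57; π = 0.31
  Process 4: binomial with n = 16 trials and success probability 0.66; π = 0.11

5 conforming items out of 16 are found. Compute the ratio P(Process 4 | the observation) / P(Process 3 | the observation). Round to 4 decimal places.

Since P(k|x) ∝ π_k f_k(x), the posterior odds are π_i f_i(x) / (π_j f_j(x)).
Binomial probabilities:
  p_1 = C(16,5)·0.27^5·0.73^11 = 4368·0.00143489·0.0313727 = 0.196631
  p_2 = C(16,5)·0.33^5·0.67^11 = 4368·0.00391354·0.012213 = 0.208773
  p_3 = C(16,5)·0.57^5·0.43^11 = 4368·0.0601692·9.29294e-05 = 0.0244236
  p_4 = C(16,5)·0.66^5·0.34^11 = 4368·0.125233·7.01888e-06 = 0.00383946
Odds = (0.11/0.31) × (0.00383946/0.0244236) = 0.354839 × 0.157203 ≈ 0.0558

0.0558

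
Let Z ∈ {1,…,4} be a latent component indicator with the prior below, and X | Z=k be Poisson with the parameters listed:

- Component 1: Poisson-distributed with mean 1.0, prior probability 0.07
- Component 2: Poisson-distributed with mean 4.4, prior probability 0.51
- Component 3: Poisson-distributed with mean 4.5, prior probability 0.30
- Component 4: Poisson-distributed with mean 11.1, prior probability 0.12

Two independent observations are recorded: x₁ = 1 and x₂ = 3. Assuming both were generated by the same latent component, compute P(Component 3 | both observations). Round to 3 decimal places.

Apply Bayes' rule: the posterior for each component is proportional to its prior times its likelihood at x.
Since both observations come from the same component, the likelihood for component k is f_k(x₁)·f_k(x₂).
  p_1 = [e^(−1.0)·1.0^1/1! = 0.367879] × [0.0613132] = 0.0225559
  p_2 = [e^(−4.4)·4.4^1/1! = 0.0540203] × [0.174305] = 0.00941603
  p_3 = [e^(−4.5)·4.5^1/1! = 0.0499905] × [0.168718] = 0.00843429
  p_4 = [e^(−11.1)·11.1^1/1! = 0.000167747] × [0.00344468] = 5.77834e-07
Weight by the priors:
  π_1·p_1 = 0.07 × 0.0225559 = 0.00157891
  π_2·p_2 = 0.51 × 0.00941603 = 0.00480218
  π_3·p_3 = 0.30 × 0.00843429 = 0.00253029
  π_4·p_4 = 0.12 × 5.77834e-07 = 6.93401e-08
Sum: 0.00157891 + 0.00480218 + 0.00253029 + 6.93401e-08 = 0.00891144
P(Component 3 | data) = 0.00253029 / 0.00891144 ≈ 0.284

0.284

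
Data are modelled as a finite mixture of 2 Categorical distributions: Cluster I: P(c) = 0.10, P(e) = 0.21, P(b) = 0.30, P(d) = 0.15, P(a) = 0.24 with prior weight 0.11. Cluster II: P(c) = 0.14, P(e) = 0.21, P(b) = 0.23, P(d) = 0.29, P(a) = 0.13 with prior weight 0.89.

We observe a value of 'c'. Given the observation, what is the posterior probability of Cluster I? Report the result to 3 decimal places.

Posterior ∝ prior × likelihood, so P(k | x) ∝ w_k f_k(x); normalise over all components.
Categorical probabilities:
  f_I = P(c | comp) = 0.10
  f_II = P(c | comp) = 0.14
Unnormalised posteriors:
  w_I·f_I = 0.11 × 0.1 = 0.011
  w_II·f_II = 0.89 × 0.14 = 0.1246
Denominator: 0.011 + 0.1246 = 0.1356
P(Cluster I | data) = 0.011 / 0.1356 ≈ 0.081

0.081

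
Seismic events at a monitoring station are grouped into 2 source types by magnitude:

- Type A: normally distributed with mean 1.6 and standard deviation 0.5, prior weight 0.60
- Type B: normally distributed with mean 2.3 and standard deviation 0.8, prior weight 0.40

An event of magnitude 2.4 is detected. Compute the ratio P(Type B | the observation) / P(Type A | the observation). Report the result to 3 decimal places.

1.487

Posterior odds = (π_i f_i(x)) / (π_j f_j(x)); the normalising sum cancels.
Normal densities:
  p_A = 0.221842
  p_B = 0.494797
0.197919 / 0.133105 ≈ 1.487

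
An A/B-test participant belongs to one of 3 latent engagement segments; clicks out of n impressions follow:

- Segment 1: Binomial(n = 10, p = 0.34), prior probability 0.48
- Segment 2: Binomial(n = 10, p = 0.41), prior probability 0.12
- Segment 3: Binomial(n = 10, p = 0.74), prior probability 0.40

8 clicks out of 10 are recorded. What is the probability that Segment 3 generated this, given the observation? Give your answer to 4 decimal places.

0.9717

The responsibility of component k is π_k f_k(x) divided by Σ_j π_j f_j(x).
Component likelihoods at x = 8 clicks out of 10:
  f_1 = 0.00350051
  f_2 = 0.012508
  f_3 = 0.273535
Multiply by the mixture weights:
  π_1·f_1 = 0.48 × 0.00350051 = 0.00168025
  π_2·f_2 = 0.12 × 0.012508 = 0.00150096
  π_3·f_3 = 0.40 × 0.273535 = 0.109414
Evidence: 0.00168025 + 0.00150096 + 0.109414 = 0.112595
P(Segment 3 | 8 clicks out of 10) = 0.109414 / 0.112595 ≈ 0.9717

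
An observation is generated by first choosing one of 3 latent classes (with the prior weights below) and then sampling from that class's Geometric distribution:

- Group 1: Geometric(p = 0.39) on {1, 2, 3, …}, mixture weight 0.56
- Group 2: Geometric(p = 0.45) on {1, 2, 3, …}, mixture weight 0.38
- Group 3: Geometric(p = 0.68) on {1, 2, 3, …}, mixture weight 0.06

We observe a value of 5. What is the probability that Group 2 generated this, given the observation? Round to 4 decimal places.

0.3379

P(component k | x) = w_k·f_k(x) / marginal(x), where marginal(x) = Σ_j w_j·f_j(x).
Component likelihoods at x = 5:
  L_1 = 0.39·(1−0.39)^4 = 0.39·0.138458 = 0.0539988
  L_2 = 0.45·(1−0.45)^4 = 0.45·0.0915063 = 0.0411778
  L_3 = 0.68·(1−0.68)^4 = 0.68·0.0104858 = 0.00713032
Multiply by the mixture weights:
  w_1·L_1 = 0.56 × 0.0539988 = 0.0302393
  w_2·L_2 = 0.38 × 0.0411778 = 0.0156476
  w_3·L_3 = 0.06 × 0.00713032 = 0.000427819
Evidence: 0.0302393 + 0.0156476 + 0.000427819 = 0.0463147
Responsibility of Group 2: 0.0156476 / 0.0463147 ≈ 0.3379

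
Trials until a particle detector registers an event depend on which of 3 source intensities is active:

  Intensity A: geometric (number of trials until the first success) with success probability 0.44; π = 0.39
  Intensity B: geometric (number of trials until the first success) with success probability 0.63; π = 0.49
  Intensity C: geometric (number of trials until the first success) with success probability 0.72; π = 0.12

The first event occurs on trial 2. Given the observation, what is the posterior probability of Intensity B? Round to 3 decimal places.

P(component k | x) = π_k·f_k(x) / marginal(x), where marginal(x) = Σ_j π_j·f_j(x).
Geometric probabilities:
  f_A = 0.2464
  f_B = 0.2331
  f_C = 0.2016
Unnormalised posteriors:
  π_A·f_A = 0.39 × 0.2464 = 0.096096
  π_B·f_B = 0.49 × 0.2331 = 0.114219
  π_C·f_C = 0.12 × 0.2016 = 0.024192
Evidence: 0.096096 + 0.114219 + 0.024192 = 0.234507
So the posterior for Intensity B is 0.114219 / 0.234507 ≈ 0.487.

0.487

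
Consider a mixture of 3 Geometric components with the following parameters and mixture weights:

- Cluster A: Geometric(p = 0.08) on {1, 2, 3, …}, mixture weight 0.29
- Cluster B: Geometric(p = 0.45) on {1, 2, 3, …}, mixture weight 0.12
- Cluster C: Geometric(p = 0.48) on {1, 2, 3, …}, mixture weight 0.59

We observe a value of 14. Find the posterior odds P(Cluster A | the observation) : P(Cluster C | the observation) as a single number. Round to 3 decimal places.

136.330

Only the two components matter; the odds are (π_i f_i(x)) / (π_j f_j(x)).
Geometric probabilities:
  f_A = 0.08·(1−0.08)^13 = 0.08·0.338253 = 0.0270602
  f_B = 0.45·(1−0.45)^13 = 0.45·0.00042142 = 0.000189639
  f_C = 0.48·(1−0.48)^13 = 0.48·0.000203256 = 9.75629e-05
0.00784747 / 5.75621e-05 ≈ 136.330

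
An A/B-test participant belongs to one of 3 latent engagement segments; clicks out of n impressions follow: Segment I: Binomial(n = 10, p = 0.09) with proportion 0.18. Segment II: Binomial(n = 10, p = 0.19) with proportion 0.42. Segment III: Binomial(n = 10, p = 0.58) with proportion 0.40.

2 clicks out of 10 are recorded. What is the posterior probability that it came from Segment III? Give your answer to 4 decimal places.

Apply Bayes' rule: the posterior for each component is proportional to its prior times its likelihood at x.
Binomial probabilities:
  L_I = C(10,2)·0.09^2·0.91^8 = 45·0.0081·0.470253 = 0.171407
  L_II = C(10,2)·0.19^2·0.81^8 = 45·0.0361·0.185302 = 0.301023
  L_III = C(10,2)·0.58^2·0.42^8 = 45·0.3364·0.000968265 = 0.0146576
Multiply by the mixture weights:
  w_I·L_I = 0.18 × 0.171407 = 0.0308533
  w_II·L_II = 0.42 × 0.301023 = 0.12643
  w_III·L_III = 0.40 × 0.0146576 = 0.00586304
Sum: 0.0308533 + 0.12643 + 0.00586304 = 0.163146
Responsibility of Segment III: 0.00586304 / 0.163146 ≈ 0.0359

0.0359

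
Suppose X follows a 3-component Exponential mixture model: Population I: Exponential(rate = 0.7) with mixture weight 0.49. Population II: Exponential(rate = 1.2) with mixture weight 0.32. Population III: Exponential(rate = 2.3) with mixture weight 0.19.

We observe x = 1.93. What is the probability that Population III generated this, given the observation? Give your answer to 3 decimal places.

Apply Bayes' rule: the posterior for each component is proportional to its prior times its likelihood at x.
Evaluate each component's likelihood at the observed value:
  p_I = 0.181287
  p_II = 0.118401
  p_III = 0.0271578
Unnormalised posteriors:
  w_I·p_I = 0.49 × 0.181287 = 0.0888305
  w_II·p_II = 0.32 × 0.118401 = 0.0378883
  w_III·p_III = 0.19 × 0.0271578 = 0.00515998
Normaliser: 0.0888305 + 0.0378883 + 0.00515998 = 0.131879
Responsibility of Population III: 0.00515998 / 0.131879 ≈ 0.039

0.039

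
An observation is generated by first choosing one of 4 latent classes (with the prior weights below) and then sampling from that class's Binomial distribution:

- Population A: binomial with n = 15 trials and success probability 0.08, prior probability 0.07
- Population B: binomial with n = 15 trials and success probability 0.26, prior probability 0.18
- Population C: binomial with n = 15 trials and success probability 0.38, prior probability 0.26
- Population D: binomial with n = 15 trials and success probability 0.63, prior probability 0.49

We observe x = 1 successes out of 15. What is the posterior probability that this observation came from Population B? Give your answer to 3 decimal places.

P(component k | x) = π_k·f_k(x) / marginal(x), where marginal(x) = Σ_j π_j·f_j(x).
Binomial probabilities:
  f_A = 0.373431
  f_B = 0.0575849
  f_C = 0.00706901
  f_D = 8.5164e-06
Prior × likelihood for each component:
  π_A·f_A = 0.07 × 0.373431 = 0.0261402
  π_B·f_B = 0.18 × 0.0575849 = 0.0103653
  π_C·f_C = 0.26 × 0.00706901 = 0.00183794
  π_D·f_D = 0.49 × 8.5164e-06 = 4.17303e-06
Marginal: 0.0261402 + 0.0103653 + 0.00183794 + 4.17303e-06 = 0.0383476
Responsibility of Population B: 0.0103653 / 0.0383476 ≈ 0.270

0.270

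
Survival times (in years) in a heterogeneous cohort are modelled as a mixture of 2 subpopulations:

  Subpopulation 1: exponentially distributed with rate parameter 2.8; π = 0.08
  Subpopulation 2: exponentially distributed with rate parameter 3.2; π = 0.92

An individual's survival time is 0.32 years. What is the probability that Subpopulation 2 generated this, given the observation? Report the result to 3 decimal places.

Apply Bayes' rule: the posterior for each component is proportional to its prior times its likelihood at x.
Component likelihoods at x = 0.32 years:
  p_1 = 1.14296
  p_2 = 1.1493
Weight by the priors:
  π_1·p_1 = 0.08 × 1.14296 = 0.0914366
  π_2·p_2 = 0.92 × 1.1493 = 1.05735
Marginal: 0.0914366 + 1.05735 = 1.14879
P(Subpopulation 2 | x) = 1.05735 / 1.14879 ≈ 0.920

0.920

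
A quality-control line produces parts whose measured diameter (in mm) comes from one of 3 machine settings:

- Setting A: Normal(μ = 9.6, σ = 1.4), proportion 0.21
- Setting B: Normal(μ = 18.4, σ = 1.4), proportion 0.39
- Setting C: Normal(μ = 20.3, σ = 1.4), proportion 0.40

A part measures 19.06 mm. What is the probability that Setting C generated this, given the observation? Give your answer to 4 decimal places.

0.4364

Posterior ∝ prior × likelihood, so P(k | x) ∝ π_k f_k(x); normalise over all components.
Component likelihoods at x = 19.06 mm:
  f_A = 3.46785e-11
  f_B = 0.254989
  f_C = 0.192501
Multiply by the mixture weights:
  π_A·f_A = 0.21 × 3.46785e-11 = 7.28249e-12
  π_B·f_B = 0.39 × 0.254989 = 0.0994459
  π_C·f_C = 0.40 × 0.192501 = 0.0770003
Evidence: 7.28249e-12 + 0.0994459 + 0.0770003 = 0.176446
P(Setting C | x) = 0.0770003 / 0.176446 ≈ 0.4364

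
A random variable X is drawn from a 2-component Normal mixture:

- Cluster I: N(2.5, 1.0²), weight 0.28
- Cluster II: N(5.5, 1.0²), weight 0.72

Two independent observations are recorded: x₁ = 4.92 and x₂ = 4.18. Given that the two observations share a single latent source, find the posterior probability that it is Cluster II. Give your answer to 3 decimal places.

0.986

The responsibility of component k is π_k f_k(x) divided by Σ_j π_j f_j(x).
Since both observations come from the same component, the likelihood for component k is f_k(x₁)·f_k(x₂).
  L_I = [0.0213407] × [0.0972823] = 0.00207607
  L_II = [0.33718] × [0.166937] = 0.0562878
Prior × likelihood for each component:
  π_I·L_I = 0.28 × 0.00207607 = 0.0005813
  π_II·L_II = 0.72 × 0.0562878 = 0.0405272
Marginal: 0.0005813 + 0.0405272 = 0.0411085
P(Cluster II | x) ≈ 0.986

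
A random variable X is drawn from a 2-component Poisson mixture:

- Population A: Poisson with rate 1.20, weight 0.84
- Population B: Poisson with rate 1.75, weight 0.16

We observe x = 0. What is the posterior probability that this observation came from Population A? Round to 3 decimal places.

By Bayes' theorem, P(k | x) = π_k f_k(x) / Σ_j π_j f_j(x).
Poisson probabilities:
  p_A = e^(−1.20)·1.20^0/0! = 0.301194
  p_B = e^(−1.75)·1.75^0/0! = 0.173774
Unnormalised posteriors:
  π_A·p_A = 0.84 × 0.301194 = 0.253003
  π_B·p_B = 0.16 × 0.173774 = 0.0278038
Marginal: 0.253003 + 0.0278038 = 0.280807
P(Population A | the observation) ≈ 0.901

0.901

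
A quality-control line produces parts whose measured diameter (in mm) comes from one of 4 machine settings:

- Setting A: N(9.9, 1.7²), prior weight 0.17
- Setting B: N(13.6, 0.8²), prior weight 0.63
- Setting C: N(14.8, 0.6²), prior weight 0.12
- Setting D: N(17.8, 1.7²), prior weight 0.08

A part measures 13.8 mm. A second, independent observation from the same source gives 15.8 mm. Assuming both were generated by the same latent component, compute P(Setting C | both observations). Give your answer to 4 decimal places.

0.4781

By Bayes' theorem, P(k | x) = w_k f_k(x) / Σ_j w_j f_j(x).
Since both observations come from the same component, the likelihood for component k is f_k(x₁)·f_k(x₂).
  p_A = [(1/(1.7·√(2π)))·exp(−(13.8−9.9)²/(2·1.7²)) = 0.234672·exp(-2.63149) = 0.0168896] × [0.000568757] = 9.60609e-06
  p_B = [(1/(0.8·√(2π)))·exp(−(13.8−13.6)²/(2·0.8²)) = 0.498678·exp(-0.03125) = 0.483335] × [0.011367] = 0.00549405
  p_C = [(1/(0.6·√(2π)))·exp(−(13.8−14.8)²/(2·0.6²)) = 0.664904·exp(-1.38889) = 0.165795] × [0.165795] = 0.0274881
  p_D = [(1/(1.7·√(2π)))·exp(−(13.8−17.8)²/(2·1.7²)) = 0.234672·exp(-2.76817) = 0.014732] × [0.117466] = 0.00173051
Multiply by the mixture weights:
  w_A·p_A = 0.17 × 9.60609e-06 = 1.63304e-06
  w_B·p_B = 0.63 × 0.00549405 = 0.00346125
  w_C·p_C = 0.12 × 0.0274881 = 0.00329857
  w_D·p_D = 0.08 × 0.00173051 = 0.000138441
Evidence: 1.63304e-06 + 0.00346125 + 0.00329857 + 0.000138441 = 0.00689989
Responsibility of Setting C: 0.00329857 / 0.00689989 ≈ 0.4781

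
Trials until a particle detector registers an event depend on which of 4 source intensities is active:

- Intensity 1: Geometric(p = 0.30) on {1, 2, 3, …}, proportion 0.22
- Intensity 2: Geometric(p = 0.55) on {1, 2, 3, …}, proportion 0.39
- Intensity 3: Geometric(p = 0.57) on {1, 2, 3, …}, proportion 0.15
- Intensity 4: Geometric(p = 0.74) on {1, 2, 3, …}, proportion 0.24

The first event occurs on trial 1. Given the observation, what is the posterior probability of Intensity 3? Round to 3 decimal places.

P(component k | x) = π_k·f_k(x) / marginal(x), where marginal(x) = Σ_j π_j·f_j(x).
Geometric probabilities:
  p_1 = 0.3
  p_2 = 0.55
  p_3 = 0.57
  p_4 = 0.74
Weight by the priors:
  π_1·p_1 = 0.22 × 0.3 = 0.066
  π_2·p_2 = 0.39 × 0.55 = 0.2145
  π_3·p_3 = 0.15 × 0.57 = 0.0855
  π_4·p_4 = 0.24 × 0.74 = 0.1776
Normaliser: 0.066 + 0.2145 + 0.0855 + 0.1776 = 0.5436
P(Intensity 3 | data) = 0.0855 / 0.5436 ≈ 0.157

0.157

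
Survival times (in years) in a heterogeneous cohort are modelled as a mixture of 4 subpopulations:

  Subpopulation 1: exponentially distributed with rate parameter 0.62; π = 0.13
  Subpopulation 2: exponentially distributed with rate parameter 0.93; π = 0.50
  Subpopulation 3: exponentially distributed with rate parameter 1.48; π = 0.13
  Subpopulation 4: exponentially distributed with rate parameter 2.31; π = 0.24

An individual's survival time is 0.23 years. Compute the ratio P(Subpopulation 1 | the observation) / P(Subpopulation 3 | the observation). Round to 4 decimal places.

The posterior odds equal the prior odds times the likelihood ratio: (π_i/π_j)·(f_i(x)/f_j(x)).
Evaluate each component's likelihood at the observed value:
  f_1 = 0.62·e^(−0.62·0.23) = 0.62·e^(−0.1426) = 0.537603
  f_2 = 0.93·e^(−0.93·0.23) = 0.93·e^(−0.2139) = 0.750909
  f_3 = 1.48·e^(−1.48·0.23) = 1.48·e^(−0.3404) = 1.053
  f_4 = 2.31·e^(−2.31·0.23) = 2.31·e^(−0.5313) = 1.35791
Odds = (0.13/0.13) × (0.537603/1.053) = 1 × 0.510544 ≈ 0.5105

0.5105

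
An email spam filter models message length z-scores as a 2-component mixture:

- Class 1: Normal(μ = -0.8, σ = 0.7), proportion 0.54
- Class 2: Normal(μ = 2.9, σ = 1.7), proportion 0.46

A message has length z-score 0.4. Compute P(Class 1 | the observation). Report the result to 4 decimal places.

The responsibility of component k is P(Z=k) f_k(x) divided by Σ_j P(Z=j) f_j(x).
Normal densities:
  L_1 = (1/(0.7·√(2π)))·exp(−(0.4−-0.8)²/(2·0.7²)) = 0.569918·exp(-1.46939) = 0.131119
  L_2 = (1/(1.7·√(2π)))·exp(−(0.4−2.9)²/(2·1.7²)) = 0.234672·exp(-1.08131) = 0.0795888
Unnormalised posteriors:
  P(Z=1)·L_1 = 0.54 × 0.131119 = 0.0708042
  P(Z=2)·L_2 = 0.46 × 0.0795888 = 0.0366109
Evidence: 0.0708042 + 0.0366109 = 0.107415
So the posterior for Class 1 is 0.0708042 / 0.107415 ≈ 0.6592.

0.6592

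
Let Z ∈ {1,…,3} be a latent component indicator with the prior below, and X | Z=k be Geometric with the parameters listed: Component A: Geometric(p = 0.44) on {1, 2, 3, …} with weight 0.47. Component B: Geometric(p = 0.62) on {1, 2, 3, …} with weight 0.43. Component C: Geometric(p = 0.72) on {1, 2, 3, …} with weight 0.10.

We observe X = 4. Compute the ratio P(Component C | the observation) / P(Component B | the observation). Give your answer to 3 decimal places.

0.108

Only the two components matter; the odds are (w_i f_i(x)) / (w_j f_j(x)).
Evaluate each component's likelihood at the observed value:
  p_A = 0.44·(1−0.44)^3 = 0.44·0.175616 = 0.077271
  p_B = 0.62·(1−0.62)^3 = 0.62·0.054872 = 0.0340206
  p_C = 0.72·(1−0.72)^3 = 0.72·0.021952 = 0.0158054
Posterior odds = (w_C·p_C) / (w_B·p_B) = (0.10·0.0158054) / (0.43·0.0340206) = 0.00158054 / 0.0146289 ≈ 0.108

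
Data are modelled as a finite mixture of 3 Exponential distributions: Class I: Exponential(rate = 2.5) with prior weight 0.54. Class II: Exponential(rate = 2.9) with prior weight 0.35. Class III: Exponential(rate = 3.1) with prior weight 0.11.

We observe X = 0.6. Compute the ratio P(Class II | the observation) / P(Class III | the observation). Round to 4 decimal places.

Since P(k|x) ∝ π_k f_k(x), the posterior odds are π_i f_i(x) / (π_j f_j(x)).
Evaluate each component's likelihood at the observed value:
  p_I = 0.557825
  p_II = 0.509009
  p_III = 0.482585
0.178153 / 0.0530844 ≈ 3.3560

3.3560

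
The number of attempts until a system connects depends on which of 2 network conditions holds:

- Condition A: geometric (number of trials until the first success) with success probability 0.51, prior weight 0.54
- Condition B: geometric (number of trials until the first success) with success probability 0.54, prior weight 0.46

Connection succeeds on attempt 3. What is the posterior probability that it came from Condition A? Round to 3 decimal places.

0.557

Apply Bayes' rule: the posterior for each component is proportional to its prior times its likelihood at x.
Component likelihoods at x = 3:
  p_A = 0.122451
  p_B = 0.114264
Weight by the priors:
  w_A·p_A = 0.54 × 0.122451 = 0.0661235
  w_B·p_B = 0.46 × 0.114264 = 0.0525614
Marginal: 0.0661235 + 0.0525614 = 0.118685
P(Condition A | x) = 0.0661235 / 0.118685 ≈ 0.557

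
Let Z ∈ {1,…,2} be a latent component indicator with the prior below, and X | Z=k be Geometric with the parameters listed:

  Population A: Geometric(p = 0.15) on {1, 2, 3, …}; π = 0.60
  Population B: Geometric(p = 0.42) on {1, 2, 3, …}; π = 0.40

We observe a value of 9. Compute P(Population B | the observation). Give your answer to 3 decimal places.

The responsibility of component k is P(Z=k) f_k(x) divided by Σ_j P(Z=j) f_j(x).
Component likelihoods at x = 9:
  L_A = 0.15·(1−0.15)^8 = 0.15·0.272491 = 0.0408736
  L_B = 0.42·(1−0.42)^8 = 0.42·0.0128063 = 0.00537865
Unnormalised posteriors:
  P(Z=A)·L_A = 0.60 × 0.0408736 = 0.0245241
  P(Z=B)·L_B = 0.40 × 0.00537865 = 0.00215146
Marginal: 0.0245241 + 0.00215146 = 0.0266756
P(Population B | data) ≈ 0.081

0.081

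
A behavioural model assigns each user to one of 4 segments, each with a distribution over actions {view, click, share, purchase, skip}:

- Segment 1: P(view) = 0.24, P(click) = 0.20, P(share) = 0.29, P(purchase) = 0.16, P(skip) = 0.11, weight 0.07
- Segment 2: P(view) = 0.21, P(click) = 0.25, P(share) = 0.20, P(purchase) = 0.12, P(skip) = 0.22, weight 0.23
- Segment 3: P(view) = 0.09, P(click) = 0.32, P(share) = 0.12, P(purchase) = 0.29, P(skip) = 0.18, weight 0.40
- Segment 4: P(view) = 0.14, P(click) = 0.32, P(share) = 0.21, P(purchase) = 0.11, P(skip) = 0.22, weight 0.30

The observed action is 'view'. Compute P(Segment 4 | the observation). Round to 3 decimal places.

Apply Bayes' rule: the posterior for each component is proportional to its prior times its likelihood at x.
Evaluate each component's likelihood at the observed value:
  p_1 = 0.24
  p_2 = 0.21
  p_3 = 0.09
  p_4 = 0.14
Multiply by the mixture weights:
  π_1·p_1 = 0.07 × 0.24 = 0.0168
  π_2·p_2 = 0.23 × 0.21 = 0.0483
  π_3·p_3 = 0.40 × 0.09 = 0.036
  π_4·p_4 = 0.30 × 0.14 = 0.042
Evidence: 0.0168 + 0.0483 + 0.036 + 0.042 = 0.1431
Responsibility of Segment 4: 0.042 / 0.1431 ≈ 0.294

0.294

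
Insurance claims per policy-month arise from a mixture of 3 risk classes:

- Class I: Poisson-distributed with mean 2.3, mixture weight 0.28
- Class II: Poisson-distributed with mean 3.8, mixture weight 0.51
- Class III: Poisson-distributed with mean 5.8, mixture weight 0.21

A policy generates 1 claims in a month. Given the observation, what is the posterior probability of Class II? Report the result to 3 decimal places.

0.388

Apply Bayes' rule: the posterior for each component is proportional to its prior times its likelihood at x.
Evaluate each component's likelihood at the observed value:
  L_I = 0.230595
  L_II = 0.0850089
  L_III = 0.0175598
Unnormalised posteriors:
  π_I·L_I = 0.28 × 0.230595 = 0.0645667
  π_II·L_II = 0.51 × 0.0850089 = 0.0433546
  π_III·L_III = 0.21 × 0.0175598 = 0.00368756
Sum: 0.0645667 + 0.0433546 + 0.00368756 = 0.111609
P(Class II | data) = 0.0433546 / 0.111609 ≈ 0.388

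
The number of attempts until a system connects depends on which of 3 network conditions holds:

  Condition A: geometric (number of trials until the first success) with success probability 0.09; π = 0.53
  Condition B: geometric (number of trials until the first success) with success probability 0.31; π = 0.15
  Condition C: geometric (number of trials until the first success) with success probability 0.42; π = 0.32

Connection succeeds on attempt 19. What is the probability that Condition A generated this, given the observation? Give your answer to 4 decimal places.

The responsibility of component k is w_k f_k(x) divided by Σ_j w_j f_j(x).
Evaluate each component's likelihood at the observed value:
  p_A = 0.09·(1−0.09)^18 = 0.09·0.183124 = 0.0164812
  p_B = 0.31·(1−0.31)^18 = 0.31·0.00125685 = 0.000389624
  p_C = 0.42·(1−0.42)^18 = 0.42·5.51701e-05 = 2.31714e-05
Prior × likelihood for each component:
  w_A·p_A = 0.53 × 0.0164812 = 0.00873501
  w_B·p_B = 0.15 × 0.000389624 = 5.84435e-05
  w_C·p_C = 0.32 × 2.31714e-05 = 7.41486e-06
Denominator: 0.00873501 + 5.84435e-05 + 7.41486e-06 = 0.00880087
Responsibility of Condition A: 0.00873501 / 0.00880087 ≈ 0.9925

0.9925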